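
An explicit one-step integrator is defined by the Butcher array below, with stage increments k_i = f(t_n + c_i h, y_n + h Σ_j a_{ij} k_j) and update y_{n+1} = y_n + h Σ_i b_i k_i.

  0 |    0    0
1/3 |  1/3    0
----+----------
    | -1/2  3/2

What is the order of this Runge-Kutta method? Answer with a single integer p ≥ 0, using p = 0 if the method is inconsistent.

2

b = (-1/2, 3/2)
c = (0, 1/3)
Σ b_i: (-1/2)·1 + 3/2·1 = 1 ✓
b·c: 3/2·1/3 = 1/2 ✓; 2 stages ⇒ order 2.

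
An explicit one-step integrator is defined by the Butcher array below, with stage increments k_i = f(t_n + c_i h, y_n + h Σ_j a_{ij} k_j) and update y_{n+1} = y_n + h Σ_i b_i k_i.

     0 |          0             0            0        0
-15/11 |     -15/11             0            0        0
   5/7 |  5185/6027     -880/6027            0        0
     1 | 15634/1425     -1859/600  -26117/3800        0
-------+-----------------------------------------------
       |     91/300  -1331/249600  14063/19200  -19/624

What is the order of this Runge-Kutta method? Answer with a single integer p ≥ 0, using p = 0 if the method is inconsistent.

b = (91/300, -1331/249600, 14063/19200, -19/624)
c = (0, -15/11, 5/7, 1)
Ac = (0, 0, 400/2009, -13/19)
Σ b_i: 91/300·1 + (-1331/249600)·1 + 14063/19200·1 + (-19/624)·1 = 1 ✓
b·c: (-1331/249600)·(-15/11) + 14063/19200·5/7 + (-19/624)·1 = 1/2 ✓
b·c²: (-1331/249600)·225/121 + 14063/19200·25/49 + (-19/624)·1 = 1/3 ✓
b·Ac: 14063/19200·400/2009 + (-19/624)·(-13/19) = 1/6 ✓
b·c³: (-1331/249600)·(-3375/1331) + 14063/19200·125/343 + (-19/624)·1 = 1/4 ✓
b·(c∘Ac): 14063/19200·2000/14063 + (-19/624)·(-13/19) = 1/8 ✓
b·Ac²: 14063/19200·(-6000/22099) + (-19/624)·(-1937/209) = 1/12 ✓
b·A²c: (-19/624)·(-26/19) = 1/24 ✓; 4 stages ⇒ order 4.

4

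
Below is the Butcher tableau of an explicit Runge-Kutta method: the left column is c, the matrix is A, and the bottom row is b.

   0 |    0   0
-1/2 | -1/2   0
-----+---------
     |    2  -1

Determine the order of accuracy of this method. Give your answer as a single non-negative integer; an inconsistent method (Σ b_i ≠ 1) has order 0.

2

b = (2, -1)
c = (0, -1/2)
Σ b_i: 2·1 + (-1)·1 = 1 ✓
b·c: (-1)·(-1/2) = 1/2 ✓; 2 stages ⇒ order 2.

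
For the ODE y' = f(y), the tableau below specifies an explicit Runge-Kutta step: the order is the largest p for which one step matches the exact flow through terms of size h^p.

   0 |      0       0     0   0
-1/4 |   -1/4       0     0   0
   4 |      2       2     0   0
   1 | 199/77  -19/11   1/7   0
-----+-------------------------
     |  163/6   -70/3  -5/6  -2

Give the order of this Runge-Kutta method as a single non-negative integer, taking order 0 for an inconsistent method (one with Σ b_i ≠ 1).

b = (163/6, -70/3, -5/6, -2)
c = (0, -1/4, 4, 1)
Ac = (0, 0, -1/2, 309/308)
Σ b_i: 163/6·1 + (-70/3)·1 + (-5/6)·1 + (-2)·1 = 1 ✓
b·c: (-70/3)·(-1/4) + (-5/6)·4 + (-2)·1 = 1/2 ✓
b·c²: (-70/3)·1/16 + (-5/6)·16 + (-2)·1 = -403/24 ≠ 1/3 ⇒ order 2.
b·Ac: (-5/6)·(-1/2) + (-2)·309/308 = -1469/924 ≠ 1/6

2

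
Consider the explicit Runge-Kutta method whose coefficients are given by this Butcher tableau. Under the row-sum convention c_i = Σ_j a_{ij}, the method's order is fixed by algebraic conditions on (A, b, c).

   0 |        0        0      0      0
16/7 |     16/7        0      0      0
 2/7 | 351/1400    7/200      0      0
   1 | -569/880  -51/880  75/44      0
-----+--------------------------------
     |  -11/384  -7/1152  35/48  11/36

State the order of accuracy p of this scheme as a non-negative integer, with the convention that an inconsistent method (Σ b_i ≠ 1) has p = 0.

b = (-11/384, -7/1152, 35/48, 11/36)
c = (0, 16/7, 2/7, 1)
Ac = (0, 0, 2/25, 39/110)
Σ b_i: (-11/384)·1 + (-7/1152)·1 + 35/48·1 + 11/36·1 = 1 ✓
b·c: (-7/1152)·16/7 + 35/48·2/7 + 11/36·1 = 1/2 ✓
b·c²: (-7/1152)·256/49 + 35/48·4/49 + 11/36·1 = 1/3 ✓
b·Ac: 35/48·2/25 + 11/36·39/110 = 1/6 ✓
b·c³: (-7/1152)·4096/343 + 35/48·8/343 + 11/36·1 = 1/4 ✓
b·(c∘Ac): 35/48·4/175 + 11/36·39/110 = 1/8 ✓
b·Ac²: 35/48·32/175 + 11/36·(-9/55) = 1/12 ✓
b·A²c: 11/36·3/22 = 1/24 ✓; 4 stages ⇒ order 4.

4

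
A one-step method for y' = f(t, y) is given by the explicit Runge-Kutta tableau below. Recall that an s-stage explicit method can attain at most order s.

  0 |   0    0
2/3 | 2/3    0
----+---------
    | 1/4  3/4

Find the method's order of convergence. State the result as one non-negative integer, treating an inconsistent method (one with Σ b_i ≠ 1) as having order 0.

b = (1/4, 3/4)
c = (0, 2/3)
Σ b_i: 1/4·1 + 3/4·1 = 1 ✓
b·c: 3/4·2/3 = 1/2 ✓; 2 stages ⇒ order 2.

2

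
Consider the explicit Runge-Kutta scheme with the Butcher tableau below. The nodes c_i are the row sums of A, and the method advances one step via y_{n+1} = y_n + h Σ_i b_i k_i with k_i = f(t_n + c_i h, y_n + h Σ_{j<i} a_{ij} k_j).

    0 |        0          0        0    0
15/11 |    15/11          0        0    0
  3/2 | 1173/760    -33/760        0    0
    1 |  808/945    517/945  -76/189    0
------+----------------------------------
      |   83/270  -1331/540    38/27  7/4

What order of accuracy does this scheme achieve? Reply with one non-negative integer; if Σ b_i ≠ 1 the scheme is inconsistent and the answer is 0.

b = (83/270, -1331/540, 38/27, 7/4)
c = (0, 15/11, 3/2, 1)
Ac = (0, 0, -9/152, 1/7)
Σ b_i: 83/270·1 + (-1331/540)·1 + 38/27·1 + 7/4·1 = 1 ✓
b·c: (-1331/540)·15/11 + 38/27·3/2 + 7/4·1 = 1/2 ✓
b·c²: (-1331/540)·225/121 + 38/27·9/4 + 7/4·1 = 1/3 ✓
b·Ac: 38/27·(-9/152) + 7/4·1/7 = 1/6 ✓
b·c³: (-1331/540)·3375/1331 + 38/27·27/8 + 7/4·1 = 1/4 ✓
b·(c∘Ac): 38/27·(-27/304) + 7/4·1/7 = 1/8 ✓
b·Ac²: 38/27·(-135/1672) + 7/4·26/231 = 1/12 ✓
b·A²c: 7/4·1/42 = 1/24 ✓; 4 stages ⇒ order 4.

4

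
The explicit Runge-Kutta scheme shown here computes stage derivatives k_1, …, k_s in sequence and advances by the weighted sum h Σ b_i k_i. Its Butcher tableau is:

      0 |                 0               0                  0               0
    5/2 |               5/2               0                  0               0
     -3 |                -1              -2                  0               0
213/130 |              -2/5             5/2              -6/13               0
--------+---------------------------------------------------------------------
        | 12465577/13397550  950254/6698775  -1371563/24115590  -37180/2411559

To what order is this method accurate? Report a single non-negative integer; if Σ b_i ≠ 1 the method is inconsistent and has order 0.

3

b = (12465577/13397550, 950254/6698775, -1371563/24115590, -37180/2411559)
c = (0, 5/2, -3, 213/130)
Ac = (0, 0, -5, 397/52)
Σ b_i: 12465577/13397550·1 + 950254/6698775·1 + (-1371563/24115590)·1 + (-37180/2411559)·1 = 1 ✓
b·c: 950254/6698775·5/2 + (-1371563/24115590)·(-3) + (-37180/2411559)·213/130 = 1/2 ✓
b·c²: 950254/6698775·25/4 + (-1371563/24115590)·9 + (-37180/2411559)·45369/16900 = 1/3 ✓
b·Ac: (-1371563/24115590)·(-5) + (-37180/2411559)·397/52 = 1/6 ✓
b·c³: 950254/6698775·125/8 + (-1371563/24115590)·(-27) + (-37180/2411559)·9663597/2197000 = 1283368819/348336300 ≠ 1/4 ⇒ order 3.
b·(c∘Ac): (-1371563/24115590)·15 + (-37180/2411559)·84561/6760 = -280270/267951 ≠ 1/8
b·Ac²: (-1371563/24115590)·(-25/2) + (-37180/2411559)·1193/104 = 572425/1071804 ≠ 1/12
b·A²c: (-37180/2411559)·30/13 = -28600/803853 ≠ 1/24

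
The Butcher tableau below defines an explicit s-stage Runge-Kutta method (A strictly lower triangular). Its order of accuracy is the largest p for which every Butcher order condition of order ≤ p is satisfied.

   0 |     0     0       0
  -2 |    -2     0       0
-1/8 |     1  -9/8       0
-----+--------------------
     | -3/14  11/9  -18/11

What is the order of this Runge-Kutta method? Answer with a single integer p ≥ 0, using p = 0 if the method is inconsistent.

0

b = (-3/14, 11/9, -18/11)
c = (0, -2, -1/8)
Ac = (0, 0, 9/4)
Σ b_i: (-3/14)·1 + 11/9·1 + (-18/11)·1 = -871/1386 ≠ 1 ⇒ order 0.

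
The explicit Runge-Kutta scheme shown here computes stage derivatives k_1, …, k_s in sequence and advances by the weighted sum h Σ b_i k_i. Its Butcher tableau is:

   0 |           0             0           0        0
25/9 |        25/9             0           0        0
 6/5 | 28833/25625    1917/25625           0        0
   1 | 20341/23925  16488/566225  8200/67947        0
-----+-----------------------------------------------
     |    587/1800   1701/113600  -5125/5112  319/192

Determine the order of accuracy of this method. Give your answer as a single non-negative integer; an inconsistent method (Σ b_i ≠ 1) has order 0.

4

b = (587/1800, 1701/113600, -5125/5112, 319/192)
c = (0, 25/9, 6/5, 1)
Ac = (0, 0, 213/1025, 72/319)
Σ b_i: 587/1800·1 + 1701/113600·1 + (-5125/5112)·1 + 319/192·1 = 1 ✓
b·c: 1701/113600·25/9 + (-5125/5112)·6/5 + 319/192·1 = 1/2 ✓
b·c²: 1701/113600·625/81 + (-5125/5112)·36/25 + 319/192·1 = 1/3 ✓
b·Ac: (-5125/5112)·213/1025 + 319/192·72/319 = 1/6 ✓
b·c³: 1701/113600·15625/729 + (-5125/5112)·216/125 + 319/192·1 = 1/4 ✓
b·(c∘Ac): (-5125/5112)·1278/5125 + 319/192·72/319 = 1/8 ✓
b·Ac²: (-5125/5112)·71/123 + 319/192·104/261 = 1/12 ✓
b·A²c: 319/192·8/319 = 1/24 ✓; 4 stages ⇒ order 4.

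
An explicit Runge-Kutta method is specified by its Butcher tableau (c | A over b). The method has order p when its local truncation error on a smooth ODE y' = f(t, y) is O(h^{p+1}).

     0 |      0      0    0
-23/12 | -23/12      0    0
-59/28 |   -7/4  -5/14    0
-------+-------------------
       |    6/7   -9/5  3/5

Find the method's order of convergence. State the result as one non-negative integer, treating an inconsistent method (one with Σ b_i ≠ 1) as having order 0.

0

b = (6/7, -9/5, 3/5)
c = (0, -23/12, -59/28)
Ac = (0, 0, 115/168)
Σ b_i: 6/7·1 + (-9/5)·1 + 3/5·1 = -12/35 ≠ 1 ⇒ order 0.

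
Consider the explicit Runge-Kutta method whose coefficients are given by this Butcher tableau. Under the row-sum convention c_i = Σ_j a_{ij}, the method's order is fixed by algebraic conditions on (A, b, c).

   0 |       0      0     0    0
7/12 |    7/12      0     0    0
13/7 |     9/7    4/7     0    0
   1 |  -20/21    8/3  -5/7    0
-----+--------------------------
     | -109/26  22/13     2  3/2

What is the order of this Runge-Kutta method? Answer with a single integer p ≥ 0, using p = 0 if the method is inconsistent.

1

b = (-109/26, 22/13, 2, 3/2)
c = (0, 7/12, 13/7, 1)
Ac = (0, 0, 1/3, 101/441)
Σ b_i: (-109/26)·1 + 22/13·1 + 2·1 + 3/2·1 = 1 ✓
b·c: 22/13·7/12 + 2·13/7 + 3/2·1 = 1693/273 ≠ 1/2 ⇒ order 1.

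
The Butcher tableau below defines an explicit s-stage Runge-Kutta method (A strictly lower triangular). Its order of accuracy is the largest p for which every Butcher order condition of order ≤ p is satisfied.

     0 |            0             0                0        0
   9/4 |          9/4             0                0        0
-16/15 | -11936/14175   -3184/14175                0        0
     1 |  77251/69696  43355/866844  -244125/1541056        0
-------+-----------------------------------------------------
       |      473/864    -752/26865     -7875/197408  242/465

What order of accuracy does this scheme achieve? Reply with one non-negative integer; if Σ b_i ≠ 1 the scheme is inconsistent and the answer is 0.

b = (473/864, -752/26865, -7875/197408, 242/465)
c = (0, 9/4, -16/15, 1)
Ac = (0, 0, -796/1575, 545/1936)
Σ b_i: 473/864·1 + (-752/26865)·1 + (-7875/197408)·1 + 242/465·1 = 1 ✓
b·c: (-752/26865)·9/4 + (-7875/197408)·(-16/15) + 242/465·1 = 1/2 ✓
b·c²: (-752/26865)·81/16 + (-7875/197408)·256/225 + 242/465·1 = 1/3 ✓
b·Ac: (-7875/197408)·(-796/1575) + 242/465·545/1936 = 1/6 ✓
b·c³: (-752/26865)·729/64 + (-7875/197408)·(-4096/3375) + 242/465·1 = 1/4 ✓
b·(c∘Ac): (-7875/197408)·12736/23625 + 242/465·545/1936 = 1/8 ✓
b·Ac²: (-7875/197408)·(-199/175) + 242/465·565/7744 = 1/12 ✓
b·A²c: 242/465·155/1936 = 1/24 ✓; 4 stages ⇒ order 4.

4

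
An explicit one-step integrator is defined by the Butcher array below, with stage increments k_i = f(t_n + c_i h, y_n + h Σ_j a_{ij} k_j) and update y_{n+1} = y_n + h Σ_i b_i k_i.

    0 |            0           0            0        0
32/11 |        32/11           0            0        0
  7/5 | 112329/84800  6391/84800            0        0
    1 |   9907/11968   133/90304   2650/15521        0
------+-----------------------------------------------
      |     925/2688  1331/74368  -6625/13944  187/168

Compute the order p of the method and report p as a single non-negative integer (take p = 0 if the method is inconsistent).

b = (925/2688, 1331/74368, -6625/13944, 187/168)
c = (0, 32/11, 7/5, 1)
Ac = (0, 0, 581/2650, 91/374)
Σ b_i: 925/2688·1 + 1331/74368·1 + (-6625/13944)·1 + 187/168·1 = 1 ✓
b·c: 1331/74368·32/11 + (-6625/13944)·7/5 + 187/168·1 = 1/2 ✓
b·c²: 1331/74368·1024/121 + (-6625/13944)·49/25 + 187/168·1 = 1/3 ✓
b·Ac: (-6625/13944)·581/2650 + 187/168·91/374 = 1/6 ✓
b·c³: 1331/74368·32768/1331 + (-6625/13944)·343/125 + 187/168·1 = 1/4 ✓
b·(c∘Ac): (-6625/13944)·4067/13250 + 187/168·91/374 = 1/8 ✓
b·Ac²: (-6625/13944)·9296/14575 + 187/168·42/121 = 1/12 ✓
b·A²c: 187/168·7/187 = 1/24 ✓; 4 stages ⇒ order 4.

4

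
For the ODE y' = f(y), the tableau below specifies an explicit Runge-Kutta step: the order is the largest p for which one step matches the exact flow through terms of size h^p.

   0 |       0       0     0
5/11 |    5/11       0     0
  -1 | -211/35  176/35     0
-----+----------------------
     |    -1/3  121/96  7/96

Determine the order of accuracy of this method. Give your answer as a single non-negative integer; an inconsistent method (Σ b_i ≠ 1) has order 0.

3

b = (-1/3, 121/96, 7/96)
c = (0, 5/11, -1)
Ac = (0, 0, 16/7)
Σ b_i: (-1/3)·1 + 121/96·1 + 7/96·1 = 1 ✓
b·c: 121/96·5/11 + 7/96·(-1) = 1/2 ✓
b·c²: 121/96·25/121 + 7/96·1 = 1/3 ✓
b·Ac: 7/96·16/7 = 1/6 ✓; 3 stages ⇒ order 3.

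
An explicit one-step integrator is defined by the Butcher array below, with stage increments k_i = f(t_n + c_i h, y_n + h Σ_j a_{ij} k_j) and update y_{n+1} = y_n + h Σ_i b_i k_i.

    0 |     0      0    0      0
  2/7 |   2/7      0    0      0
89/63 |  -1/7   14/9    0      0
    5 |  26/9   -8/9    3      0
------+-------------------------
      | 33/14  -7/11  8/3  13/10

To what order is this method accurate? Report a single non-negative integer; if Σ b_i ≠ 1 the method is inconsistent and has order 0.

b = (33/14, -7/11, 8/3, 13/10)
c = (0, 2/7, 89/63, 5)
Ac = (0, 0, 4/9, 251/63)
Σ b_i: 33/14·1 + (-7/11)·1 + 8/3·1 + 13/10·1 = 6569/1155 ≠ 1 ⇒ order 0.

0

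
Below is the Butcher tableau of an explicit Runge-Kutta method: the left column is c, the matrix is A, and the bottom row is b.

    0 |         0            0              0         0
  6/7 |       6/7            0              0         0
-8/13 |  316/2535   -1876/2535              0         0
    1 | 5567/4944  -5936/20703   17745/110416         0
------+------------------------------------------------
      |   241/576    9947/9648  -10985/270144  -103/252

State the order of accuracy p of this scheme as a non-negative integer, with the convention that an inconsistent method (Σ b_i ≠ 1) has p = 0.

4

b = (241/576, 9947/9648, -10985/270144, -103/252)
c = (0, 6/7, -8/13, 1)
Ac = (0, 0, -536/845, -71/206)
Σ b_i: 241/576·1 + 9947/9648·1 + (-10985/270144)·1 + (-103/252)·1 = 1 ✓
b·c: 9947/9648·6/7 + (-10985/270144)·(-8/13) + (-103/252)·1 = 1/2 ✓
b·c²: 9947/9648·36/49 + (-10985/270144)·64/169 + (-103/252)·1 = 1/3 ✓
b·Ac: (-10985/270144)·(-536/845) + (-103/252)·(-71/206) = 1/6 ✓
b·c³: 9947/9648·216/343 + (-10985/270144)·(-512/2197) + (-103/252)·1 = 1/4 ✓
b·(c∘Ac): (-10985/270144)·4288/10985 + (-103/252)·(-71/206) = 1/8 ✓
b·Ac²: (-10985/270144)·(-3216/5915) + (-103/252)·(-108/721) = 1/12 ✓
b·A²c: (-103/252)·(-21/206) = 1/24 ✓; 4 stages ⇒ order 4.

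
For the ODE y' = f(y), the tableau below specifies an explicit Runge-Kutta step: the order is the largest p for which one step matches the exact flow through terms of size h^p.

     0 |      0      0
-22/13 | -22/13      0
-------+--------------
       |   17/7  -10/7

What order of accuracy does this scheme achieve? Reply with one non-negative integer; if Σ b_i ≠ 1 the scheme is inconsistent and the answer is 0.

b = (17/7, -10/7)
c = (0, -22/13)
Σ b_i: 17/7·1 + (-10/7)·1 = 1 ✓
b·c: (-10/7)·(-22/13) = 220/91 ≠ 1/2 ⇒ order 1.

1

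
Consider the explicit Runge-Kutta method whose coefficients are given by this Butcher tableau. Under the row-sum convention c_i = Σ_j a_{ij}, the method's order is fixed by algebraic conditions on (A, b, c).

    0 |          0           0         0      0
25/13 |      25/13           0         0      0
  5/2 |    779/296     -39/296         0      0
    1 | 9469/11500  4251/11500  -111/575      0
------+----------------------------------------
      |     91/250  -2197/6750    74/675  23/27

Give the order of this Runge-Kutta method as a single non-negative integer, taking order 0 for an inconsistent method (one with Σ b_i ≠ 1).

b = (91/250, -2197/6750, 74/675, 23/27)
c = (0, 25/13, 5/2, 1)
Ac = (0, 0, -75/296, 21/92)
Σ b_i: 91/250·1 + (-2197/6750)·1 + 74/675·1 + 23/27·1 = 1 ✓
b·c: (-2197/6750)·25/13 + 74/675·5/2 + 23/27·1 = 1/2 ✓
b·c²: (-2197/6750)·625/169 + 74/675·25/4 + 23/27·1 = 1/3 ✓
b·Ac: 74/675·(-75/296) + 23/27·21/92 = 1/6 ✓
b·c³: (-2197/6750)·15625/2197 + 74/675·125/8 + 23/27·1 = 1/4 ✓
b·(c∘Ac): 74/675·(-375/592) + 23/27·21/92 = 1/8 ✓
b·Ac²: 74/675·(-1875/3848) + 23/27·48/299 = 1/12 ✓
b·A²c: 23/27·9/184 = 1/24 ✓; 4 stages ⇒ order 4.

4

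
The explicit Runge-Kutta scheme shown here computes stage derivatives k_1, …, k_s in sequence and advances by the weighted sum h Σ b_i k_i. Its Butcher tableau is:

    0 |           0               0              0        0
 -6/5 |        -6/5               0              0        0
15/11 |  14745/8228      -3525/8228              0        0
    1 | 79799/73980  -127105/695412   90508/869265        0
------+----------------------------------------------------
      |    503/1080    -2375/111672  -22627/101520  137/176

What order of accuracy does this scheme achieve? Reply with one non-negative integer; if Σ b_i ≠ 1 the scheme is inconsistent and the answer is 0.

b = (503/1080, -2375/111672, -22627/101520, 137/176)
c = (0, -6/5, 15/11, 1)
Ac = (0, 0, 2115/4114, 99/274)
Σ b_i: 503/1080·1 + (-2375/111672)·1 + (-22627/101520)·1 + 137/176·1 = 1 ✓
b·c: (-2375/111672)·(-6/5) + (-22627/101520)·15/11 + 137/176·1 = 1/2 ✓
b·c²: (-2375/111672)·36/25 + (-22627/101520)·225/121 + 137/176·1 = 1/3 ✓
b·Ac: (-22627/101520)·2115/4114 + 137/176·99/274 = 1/6 ✓
b·c³: (-2375/111672)·(-216/125) + (-22627/101520)·3375/1331 + 137/176·1 = 1/4 ✓
b·(c∘Ac): (-22627/101520)·31725/45254 + 137/176·99/274 = 1/8 ✓
b·Ac²: (-22627/101520)·(-1269/2057) + 137/176·(-143/2055) = 1/12 ✓
b·A²c: 137/176·22/411 = 1/24 ✓; 4 stages ⇒ order 4.

4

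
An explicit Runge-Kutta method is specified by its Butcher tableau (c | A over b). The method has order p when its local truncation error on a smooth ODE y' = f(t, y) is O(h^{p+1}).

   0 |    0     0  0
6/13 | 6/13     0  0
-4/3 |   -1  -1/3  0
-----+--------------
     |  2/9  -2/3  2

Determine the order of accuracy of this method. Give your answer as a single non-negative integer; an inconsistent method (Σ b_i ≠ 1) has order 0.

0

b = (2/9, -2/3, 2)
c = (0, 6/13, -4/3)
Ac = (0, 0, -2/13)
Σ b_i: 2/9·1 + (-2/3)·1 + 2·1 = 14/9 ≠ 1 ⇒ order 0.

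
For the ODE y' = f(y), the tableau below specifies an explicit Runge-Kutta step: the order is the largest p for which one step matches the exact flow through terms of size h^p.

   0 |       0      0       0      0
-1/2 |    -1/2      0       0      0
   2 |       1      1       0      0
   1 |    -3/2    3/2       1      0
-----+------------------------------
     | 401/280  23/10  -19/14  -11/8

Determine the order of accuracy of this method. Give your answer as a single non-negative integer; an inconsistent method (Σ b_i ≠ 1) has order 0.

b = (401/280, 23/10, -19/14, -11/8)
c = (0, -1/2, 2, 1)
Ac = (0, 0, -1/2, 5/4)
Σ b_i: 401/280·1 + 23/10·1 + (-19/14)·1 + (-11/8)·1 = 1 ✓
b·c: 23/10·(-1/2) + (-19/14)·2 + (-11/8)·1 = -1467/280 ≠ 1/2 ⇒ order 1.

1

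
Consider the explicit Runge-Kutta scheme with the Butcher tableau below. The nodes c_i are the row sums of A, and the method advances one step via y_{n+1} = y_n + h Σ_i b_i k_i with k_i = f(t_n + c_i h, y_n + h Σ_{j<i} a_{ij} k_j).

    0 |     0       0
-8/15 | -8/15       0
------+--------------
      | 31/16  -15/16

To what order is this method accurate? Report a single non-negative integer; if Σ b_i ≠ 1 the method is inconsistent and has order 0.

2

b = (31/16, -15/16)
c = (0, -8/15)
Σ b_i: 31/16·1 + (-15/16)·1 = 1 ✓
b·c: (-15/16)·(-8/15) = 1/2 ✓; 2 stages ⇒ order 2.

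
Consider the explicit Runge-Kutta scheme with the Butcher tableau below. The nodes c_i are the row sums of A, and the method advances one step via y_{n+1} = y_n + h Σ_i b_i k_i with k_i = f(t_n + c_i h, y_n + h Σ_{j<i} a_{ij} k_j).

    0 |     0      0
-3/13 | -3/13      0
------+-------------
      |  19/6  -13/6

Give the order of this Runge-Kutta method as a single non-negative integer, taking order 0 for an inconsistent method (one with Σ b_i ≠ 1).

b = (19/6, -13/6)
c = (0, -3/13)
Σ b_i: 19/6·1 + (-13/6)·1 = 1 ✓
b·c: (-13/6)·(-3/13) = 1/2 ✓; 2 stages ⇒ order 2.

2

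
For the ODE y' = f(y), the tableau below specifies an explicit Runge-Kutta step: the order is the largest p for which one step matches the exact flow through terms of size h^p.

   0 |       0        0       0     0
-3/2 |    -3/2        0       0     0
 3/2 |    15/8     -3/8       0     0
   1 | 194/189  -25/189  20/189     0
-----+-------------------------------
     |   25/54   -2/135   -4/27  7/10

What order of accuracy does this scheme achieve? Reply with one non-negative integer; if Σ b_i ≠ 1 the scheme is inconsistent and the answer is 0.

4

b = (25/54, -2/135, -4/27, 7/10)
c = (0, -3/2, 3/2, 1)
Ac = (0, 0, 9/16, 5/14)
Σ b_i: 25/54·1 + (-2/135)·1 + (-4/27)·1 + 7/10·1 = 1 ✓
b·c: (-2/135)·(-3/2) + (-4/27)·3/2 + 7/10·1 = 1/2 ✓
b·c²: (-2/135)·9/4 + (-4/27)·9/4 + 7/10·1 = 1/3 ✓
b·Ac: (-4/27)·9/16 + 7/10·5/14 = 1/6 ✓
b·c³: (-2/135)·(-27/8) + (-4/27)·27/8 + 7/10·1 = 1/4 ✓
b·(c∘Ac): (-4/27)·27/32 + 7/10·5/14 = 1/8 ✓
b·Ac²: (-4/27)·(-27/32) + 7/10·(-5/84) = 1/12 ✓
b·A²c: 7/10·5/84 = 1/24 ✓; 4 stages ⇒ order 4.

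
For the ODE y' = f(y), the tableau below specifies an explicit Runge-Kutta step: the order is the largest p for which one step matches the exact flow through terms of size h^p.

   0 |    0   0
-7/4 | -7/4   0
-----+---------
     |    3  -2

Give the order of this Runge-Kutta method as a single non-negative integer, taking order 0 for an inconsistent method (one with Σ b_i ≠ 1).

1

b = (3, -2)
c = (0, -7/4)
Σ b_i: 3·1 + (-2)·1 = 1 ✓
b·c: (-2)·(-7/4) = 7/2 ≠ 1/2 ⇒ order 1.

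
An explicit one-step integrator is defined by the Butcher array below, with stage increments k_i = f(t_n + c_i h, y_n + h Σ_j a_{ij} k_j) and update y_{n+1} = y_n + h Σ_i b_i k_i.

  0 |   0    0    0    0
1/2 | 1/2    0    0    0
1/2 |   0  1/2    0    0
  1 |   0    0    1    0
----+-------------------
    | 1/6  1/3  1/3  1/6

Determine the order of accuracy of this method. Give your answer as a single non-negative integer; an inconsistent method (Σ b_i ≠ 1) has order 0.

4

b = (1/6, 1/3, 1/3, 1/6)
c = (0, 1/2, 1/2, 1)
Ac = (0, 0, 1/4, 1/2)
Σ b_i: 1/6·1 + 1/3·1 + 1/3·1 + 1/6·1 = 1 ✓
b·c: 1/3·1/2 + 1/3·1/2 + 1/6·1 = 1/2 ✓
b·c²: 1/3·1/4 + 1/3·1/4 + 1/6·1 = 1/3 ✓
b·Ac: 1/3·1/4 + 1/6·1/2 = 1/6 ✓
b·c³: 1/3·1/8 + 1/3·1/8 + 1/6·1 = 1/4 ✓
b·(c∘Ac): 1/3·1/8 + 1/6·1/2 = 1/8 ✓
b·Ac²: 1/3·1/8 + 1/6·1/4 = 1/12 ✓
b·A²c: 1/6·1/4 = 1/24 ✓; 4 stages ⇒ order 4.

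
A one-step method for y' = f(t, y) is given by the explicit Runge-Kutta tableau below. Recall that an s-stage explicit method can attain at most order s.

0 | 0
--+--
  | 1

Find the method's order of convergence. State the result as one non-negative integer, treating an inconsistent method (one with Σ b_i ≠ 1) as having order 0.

b = (1)
c = (0)
Σ b_i: 1·1 = 1 ✓; 1 stage ⇒ order 1.

1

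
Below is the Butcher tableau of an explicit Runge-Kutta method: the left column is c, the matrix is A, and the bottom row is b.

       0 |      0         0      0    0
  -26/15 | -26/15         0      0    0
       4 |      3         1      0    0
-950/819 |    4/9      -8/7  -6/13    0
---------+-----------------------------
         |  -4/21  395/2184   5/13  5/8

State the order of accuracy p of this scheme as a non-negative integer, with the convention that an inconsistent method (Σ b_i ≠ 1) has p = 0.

2

b = (-4/21, 395/2184, 5/13, 5/8)
c = (0, -26/15, 4, -950/819)
Ac = (0, 0, -26/15, 184/1365)
Σ b_i: (-4/21)·1 + 395/2184·1 + 5/13·1 + 5/8·1 = 1 ✓
b·c: 395/2184·(-26/15) + 5/13·4 + 5/8·(-950/819) = 1/2 ✓
b·c²: 395/2184·676/225 + 5/13·16 + 5/8·902500/670761 = 25281524/3353805 ≠ 1/3 ⇒ order 2.
b·Ac: 5/13·(-26/15) + 5/8·184/1365 = -53/91 ≠ 1/6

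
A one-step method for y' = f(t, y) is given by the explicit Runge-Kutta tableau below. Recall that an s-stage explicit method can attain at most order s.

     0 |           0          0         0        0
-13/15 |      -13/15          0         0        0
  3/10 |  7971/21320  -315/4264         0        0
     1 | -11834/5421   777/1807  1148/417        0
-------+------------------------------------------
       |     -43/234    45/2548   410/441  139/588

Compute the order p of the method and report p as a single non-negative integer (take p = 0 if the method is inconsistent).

4

b = (-43/234, 45/2548, 410/441, 139/588)
c = (0, -13/15, 3/10, 1)
Ac = (0, 0, 21/328, 63/139)
Σ b_i: (-43/234)·1 + 45/2548·1 + 410/441·1 + 139/588·1 = 1 ✓
b·c: 45/2548·(-13/15) + 410/441·3/10 + 139/588·1 = 1/2 ✓
b·c²: 45/2548·169/225 + 410/441·9/100 + 139/588·1 = 1/3 ✓
b·Ac: 410/441·21/328 + 139/588·63/139 = 1/6 ✓
b·c³: 45/2548·(-2197/3375) + 410/441·27/1000 + 139/588·1 = 1/4 ✓
b·(c∘Ac): 410/441·63/3280 + 139/588·63/139 = 1/8 ✓
b·Ac²: 410/441·(-91/1640) + 139/588·238/417 = 1/12 ✓
b·A²c: 139/588·49/278 = 1/24 ✓; 4 stages ⇒ order 4.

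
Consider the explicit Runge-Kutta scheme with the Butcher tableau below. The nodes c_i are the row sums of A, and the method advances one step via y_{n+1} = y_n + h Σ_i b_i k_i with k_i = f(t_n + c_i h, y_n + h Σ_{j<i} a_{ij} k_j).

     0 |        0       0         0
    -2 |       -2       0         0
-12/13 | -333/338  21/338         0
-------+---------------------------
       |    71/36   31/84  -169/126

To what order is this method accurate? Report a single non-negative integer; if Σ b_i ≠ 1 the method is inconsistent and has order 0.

3

b = (71/36, 31/84, -169/126)
c = (0, -2, -12/13)
Ac = (0, 0, -21/169)
Σ b_i: 71/36·1 + 31/84·1 + (-169/126)·1 = 1 ✓
b·c: 31/84·(-2) + (-169/126)·(-12/13) = 1/2 ✓
b·c²: 31/84·4 + (-169/126)·144/169 = 1/3 ✓
b·Ac: (-169/126)·(-21/169) = 1/6 ✓; 3 stages ⇒ order 3.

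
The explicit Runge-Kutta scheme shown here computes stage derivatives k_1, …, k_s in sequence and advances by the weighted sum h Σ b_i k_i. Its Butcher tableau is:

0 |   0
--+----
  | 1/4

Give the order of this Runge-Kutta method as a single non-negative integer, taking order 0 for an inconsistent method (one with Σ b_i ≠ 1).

b = (1/4)
c = (0)
Σ b_i: 1/4·1 = 1/4 ≠ 1 ⇒ order 0.

0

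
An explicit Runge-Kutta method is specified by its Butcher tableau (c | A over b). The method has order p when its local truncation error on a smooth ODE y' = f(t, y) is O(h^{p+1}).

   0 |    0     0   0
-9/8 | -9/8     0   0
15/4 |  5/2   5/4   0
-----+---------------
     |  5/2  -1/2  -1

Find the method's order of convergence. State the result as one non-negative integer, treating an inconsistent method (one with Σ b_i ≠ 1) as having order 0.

1

b = (5/2, -1/2, -1)
c = (0, -9/8, 15/4)
Ac = (0, 0, -45/32)
Σ b_i: 5/2·1 + (-1/2)·1 + (-1)·1 = 1 ✓
b·c: (-1/2)·(-9/8) + (-1)·15/4 = -51/16 ≠ 1/2 ⇒ order 1.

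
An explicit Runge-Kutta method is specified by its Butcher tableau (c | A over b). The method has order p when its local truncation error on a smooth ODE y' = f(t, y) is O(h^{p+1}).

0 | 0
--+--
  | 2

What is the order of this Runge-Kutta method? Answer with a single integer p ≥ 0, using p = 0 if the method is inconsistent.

0

b = (2)
c = (0)
Σ b_i: 2·1 = 2 ≠ 1 ⇒ order 0.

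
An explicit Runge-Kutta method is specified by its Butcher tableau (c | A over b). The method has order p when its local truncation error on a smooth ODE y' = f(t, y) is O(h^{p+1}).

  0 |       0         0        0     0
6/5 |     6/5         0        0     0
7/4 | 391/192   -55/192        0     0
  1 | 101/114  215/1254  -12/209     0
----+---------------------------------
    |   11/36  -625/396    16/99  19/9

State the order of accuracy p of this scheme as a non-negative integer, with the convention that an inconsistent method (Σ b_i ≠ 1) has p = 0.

4

b = (11/36, -625/396, 16/99, 19/9)
c = (0, 6/5, 7/4, 1)
Ac = (0, 0, -11/32, 2/19)
Σ b_i: 11/36·1 + (-625/396)·1 + 16/99·1 + 19/9·1 = 1 ✓
b·c: (-625/396)·6/5 + 16/99·7/4 + 19/9·1 = 1/2 ✓
b·c²: (-625/396)·36/25 + 16/99·49/16 + 19/9·1 = 1/3 ✓
b·Ac: 16/99·(-11/32) + 19/9·2/19 = 1/6 ✓
b·c³: (-625/396)·216/125 + 16/99·343/64 + 19/9·1 = 1/4 ✓
b·(c∘Ac): 16/99·(-77/128) + 19/9·2/19 = 1/8 ✓
b·Ac²: 16/99·(-33/80) + 19/9·27/380 = 1/12 ✓
b·A²c: 19/9·3/152 = 1/24 ✓; 4 stages ⇒ order 4.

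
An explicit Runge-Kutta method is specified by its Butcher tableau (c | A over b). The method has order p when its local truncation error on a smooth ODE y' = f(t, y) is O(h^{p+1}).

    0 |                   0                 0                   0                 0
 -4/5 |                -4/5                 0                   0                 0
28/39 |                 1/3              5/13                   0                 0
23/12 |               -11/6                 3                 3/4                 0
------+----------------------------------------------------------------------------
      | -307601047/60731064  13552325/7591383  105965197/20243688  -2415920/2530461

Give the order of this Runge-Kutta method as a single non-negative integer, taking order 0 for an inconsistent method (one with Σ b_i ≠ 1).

3

b = (-307601047/60731064, 13552325/7591383, 105965197/20243688, -2415920/2530461)
c = (0, -4/5, 28/39, 23/12)
Ac = (0, 0, -4/13, -121/65)
Σ b_i: (-307601047/60731064)·1 + 13552325/7591383·1 + 105965197/20243688·1 + (-2415920/2530461)·1 = 1 ✓
b·c: 13552325/7591383·(-4/5) + 105965197/20243688·28/39 + (-2415920/2530461)·23/12 = 1/2 ✓
b·c²: 13552325/7591383·16/25 + 105965197/20243688·784/1521 + (-2415920/2530461)·529/144 = 1/3 ✓
b·Ac: 105965197/20243688·(-4/13) + (-2415920/2530461)·(-121/65) = 1/6 ✓
b·c³: 13552325/7591383·(-64/125) + 105965197/20243688·21952/59319 + (-2415920/2530461)·12167/1728 = -101241446821/17763836220 ≠ 1/4 ⇒ order 3.
b·(c∘Ac): 105965197/20243688·(-112/507) + (-2415920/2530461)·(-2783/780) = 5693818/2530461 ≠ 1/8
b·Ac²: 105965197/20243688·16/65 + (-2415920/2530461)·29236/12675 = -450852466/493439895 ≠ 1/12
b·A²c: (-2415920/2530461)·(-3/13) = 185840/843487 ≠ 1/24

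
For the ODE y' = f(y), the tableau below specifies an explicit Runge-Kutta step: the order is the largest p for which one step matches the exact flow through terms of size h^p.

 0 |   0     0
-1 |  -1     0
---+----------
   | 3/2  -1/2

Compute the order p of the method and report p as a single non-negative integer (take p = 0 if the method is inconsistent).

b = (3/2, -1/2)
c = (0, -1)
Σ b_i: 3/2·1 + (-1/2)·1 = 1 ✓
b·c: (-1/2)·(-1) = 1/2 ✓; 2 stages ⇒ order 2.

2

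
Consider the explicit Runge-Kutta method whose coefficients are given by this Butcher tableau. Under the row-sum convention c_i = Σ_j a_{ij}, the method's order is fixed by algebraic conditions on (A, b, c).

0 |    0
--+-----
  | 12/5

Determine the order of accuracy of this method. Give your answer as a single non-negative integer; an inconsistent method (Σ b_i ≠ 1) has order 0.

0

b = (12/5)
c = (0)
Σ b_i: 12/5·1 = 12/5 ≠ 1 ⇒ order 0.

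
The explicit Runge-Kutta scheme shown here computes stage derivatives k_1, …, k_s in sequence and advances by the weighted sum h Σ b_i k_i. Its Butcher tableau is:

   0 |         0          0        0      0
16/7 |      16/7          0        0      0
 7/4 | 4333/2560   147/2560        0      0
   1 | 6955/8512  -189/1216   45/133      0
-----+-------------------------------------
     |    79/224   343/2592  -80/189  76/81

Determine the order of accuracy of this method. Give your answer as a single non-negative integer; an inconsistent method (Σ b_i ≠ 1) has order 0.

4

b = (79/224, 343/2592, -80/189, 76/81)
c = (0, 16/7, 7/4, 1)
Ac = (0, 0, 21/160, 9/38)
Σ b_i: 79/224·1 + 343/2592·1 + (-80/189)·1 + 76/81·1 = 1 ✓
b·c: 343/2592·16/7 + (-80/189)·7/4 + 76/81·1 = 1/2 ✓
b·c²: 343/2592·256/49 + (-80/189)·49/16 + 76/81·1 = 1/3 ✓
b·Ac: (-80/189)·21/160 + 76/81·9/38 = 1/6 ✓
b·c³: 343/2592·4096/343 + (-80/189)·343/64 + 76/81·1 = 1/4 ✓
b·(c∘Ac): (-80/189)·147/640 + 76/81·9/38 = 1/8 ✓
b·Ac²: (-80/189)·3/10 + 76/81·477/2128 = 1/12 ✓
b·A²c: 76/81·27/608 = 1/24 ✓; 4 stages ⇒ order 4.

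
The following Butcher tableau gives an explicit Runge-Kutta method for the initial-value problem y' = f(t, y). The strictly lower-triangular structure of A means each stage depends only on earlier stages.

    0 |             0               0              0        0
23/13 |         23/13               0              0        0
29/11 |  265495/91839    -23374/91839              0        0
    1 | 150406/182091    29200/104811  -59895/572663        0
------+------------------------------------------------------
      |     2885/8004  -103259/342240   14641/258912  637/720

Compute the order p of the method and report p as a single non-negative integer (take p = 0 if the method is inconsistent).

4

b = (2885/8004, -103259/342240, 14641/258912, 637/720)
c = (0, 23/13, 29/11, 1)
Ac = (0, 0, -1798/3993, 415/1911)
Σ b_i: 2885/8004·1 + (-103259/342240)·1 + 14641/258912·1 + 637/720·1 = 1 ✓
b·c: (-103259/342240)·23/13 + 14641/258912·29/11 + 637/720·1 = 1/2 ✓
b·c²: (-103259/342240)·529/169 + 14641/258912·841/121 + 637/720·1 = 1/3 ✓
b·Ac: 14641/258912·(-1798/3993) + 637/720·415/1911 = 1/6 ✓
b·c³: (-103259/342240)·12167/2197 + 14641/258912·24389/1331 + 637/720·1 = 1/4 ✓
b·(c∘Ac): 14641/258912·(-52142/43923) + 637/720·415/1911 = 1/8 ✓
b·Ac²: 14641/258912·(-41354/51909) + 637/720·515/3549 = 1/12 ✓
b·A²c: 637/720·30/637 = 1/24 ✓; 4 stages ⇒ order 4.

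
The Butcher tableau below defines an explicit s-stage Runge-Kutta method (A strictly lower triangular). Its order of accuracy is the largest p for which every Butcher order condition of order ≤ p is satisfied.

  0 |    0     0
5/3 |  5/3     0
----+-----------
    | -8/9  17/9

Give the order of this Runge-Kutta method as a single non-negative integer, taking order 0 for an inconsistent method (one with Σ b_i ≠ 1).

b = (-8/9, 17/9)
c = (0, 5/3)
Σ b_i: (-8/9)·1 + 17/9·1 = 1 ✓
b·c: 17/9·5/3 = 85/27 ≠ 1/2 ⇒ order 1.

1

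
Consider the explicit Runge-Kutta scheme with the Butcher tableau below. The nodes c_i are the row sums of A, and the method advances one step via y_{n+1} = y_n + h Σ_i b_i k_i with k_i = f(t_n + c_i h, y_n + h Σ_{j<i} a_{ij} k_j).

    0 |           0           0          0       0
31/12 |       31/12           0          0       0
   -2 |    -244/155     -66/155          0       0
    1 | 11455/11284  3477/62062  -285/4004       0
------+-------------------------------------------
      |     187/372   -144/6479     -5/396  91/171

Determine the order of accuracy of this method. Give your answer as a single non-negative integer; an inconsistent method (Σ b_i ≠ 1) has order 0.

b = (187/372, -144/6479, -5/396, 91/171)
c = (0, 31/12, -2, 1)
Ac = (0, 0, -11/10, 209/728)
Σ b_i: 187/372·1 + (-144/6479)·1 + (-5/396)·1 + 91/171·1 = 1 ✓
b·c: (-144/6479)·31/12 + (-5/396)·(-2) + 91/171·1 = 1/2 ✓
b·c²: (-144/6479)·961/144 + (-5/396)·4 + 91/171·1 = 1/3 ✓
b·Ac: (-5/396)·(-11/10) + 91/171·209/728 = 1/6 ✓
b·c³: (-144/6479)·29791/1728 + (-5/396)·(-8) + 91/171·1 = 1/4 ✓
b·(c∘Ac): (-5/396)·11/5 + 91/171·209/728 = 1/8 ✓
b·Ac²: (-5/396)·(-341/120) + 91/171·779/8736 = 1/12 ✓
b·A²c: 91/171·57/728 = 1/24 ✓; 4 stages ⇒ order 4.

4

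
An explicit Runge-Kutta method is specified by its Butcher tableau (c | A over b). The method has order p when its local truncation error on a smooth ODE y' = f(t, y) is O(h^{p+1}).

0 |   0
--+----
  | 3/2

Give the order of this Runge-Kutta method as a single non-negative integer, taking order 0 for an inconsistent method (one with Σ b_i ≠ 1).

b = (3/2)
c = (0)
Σ b_i: 3/2·1 = 3/2 ≠ 1 ⇒ order 0.

0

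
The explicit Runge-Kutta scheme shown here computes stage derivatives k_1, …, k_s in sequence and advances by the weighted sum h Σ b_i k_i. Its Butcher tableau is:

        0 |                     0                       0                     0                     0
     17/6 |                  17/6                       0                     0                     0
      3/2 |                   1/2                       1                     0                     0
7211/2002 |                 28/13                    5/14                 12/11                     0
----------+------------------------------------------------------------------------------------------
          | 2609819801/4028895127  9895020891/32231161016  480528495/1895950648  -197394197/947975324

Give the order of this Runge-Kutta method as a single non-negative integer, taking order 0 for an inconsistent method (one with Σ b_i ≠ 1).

b = (2609819801/4028895127, 9895020891/32231161016, 480528495/1895950648, -197394197/947975324)
c = (0, 17/6, 3/2, 7211/2002)
Ac = (0, 0, 17/6, 2447/924)
Σ b_i: 2609819801/4028895127·1 + 9895020891/32231161016·1 + 480528495/1895950648·1 + (-197394197/947975324)·1 = 1 ✓
b·c: 9895020891/32231161016·17/6 + 480528495/1895950648·3/2 + (-197394197/947975324)·7211/2002 = 1/2 ✓
b·c²: 9895020891/32231161016·289/36 + 480528495/1895950648·9/4 + (-197394197/947975324)·51998521/4008004 = 1/3 ✓
b·Ac: 480528495/1895950648·17/6 + (-197394197/947975324)·2447/924 = 1/6 ✓
b·c³: 9895020891/32231161016·4913/216 + 480528495/1895950648·27/8 + (-197394197/947975324)·374961334931/8024024008 = -32319266847151/17080619387832 ≠ 1/4 ⇒ order 3.
b·(c∘Ac): 480528495/1895950648·17/4 + (-197394197/947975324)·17645317/1849848 = -2585337949/2843925972 ≠ 1/8
b·Ac²: 480528495/1895950648·289/36 + (-197394197/947975324)·29503/5544 = 7904999359/8531777916 ≠ 1/12
b·A²c: (-197394197/947975324)·34/11 = -305063759/473987662 ≠ 1/24

3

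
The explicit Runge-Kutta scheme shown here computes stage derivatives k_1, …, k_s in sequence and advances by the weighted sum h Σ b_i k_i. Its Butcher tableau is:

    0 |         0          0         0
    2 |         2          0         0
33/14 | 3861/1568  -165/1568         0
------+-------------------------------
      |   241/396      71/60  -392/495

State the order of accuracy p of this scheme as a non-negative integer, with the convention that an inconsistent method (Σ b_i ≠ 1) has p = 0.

b = (241/396, 71/60, -392/495)
c = (0, 2, 33/14)
Ac = (0, 0, -165/784)
Σ b_i: 241/396·1 + 71/60·1 + (-392/495)·1 = 1 ✓
b·c: 71/60·2 + (-392/495)·33/14 = 1/2 ✓
b·c²: 71/60·4 + (-392/495)·1089/196 = 1/3 ✓
b·Ac: (-392/495)·(-165/784) = 1/6 ✓; 3 stages ⇒ order 3.

3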